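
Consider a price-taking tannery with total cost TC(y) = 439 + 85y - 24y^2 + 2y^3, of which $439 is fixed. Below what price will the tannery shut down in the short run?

The shutdown price is the minimum of AVC. VC = 85y - 24y^2 + 2y^3, so AVC = 85 - 24y + 2y^2.
At the minimum of AVC, MC = AVC. MC = 85 - 48y + 6y^2; setting MC = AVC gives 4y^2 - 24y = 0, so y = 6. min AVC = 13.
The firm shuts down for any P below $13.

$13 per unit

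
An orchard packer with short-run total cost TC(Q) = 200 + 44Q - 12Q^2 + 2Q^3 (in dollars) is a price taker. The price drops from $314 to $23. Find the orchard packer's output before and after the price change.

Output falls from 9 to 0 (the firm shuts down)

MC = 44 - 24Q + 6Q^2; the shutdown threshold is min AVC = $26 (at Q = 3).
With P = $314 above the shutdown price, P = MC gives Q = 9.
At P = $23 < min AVC = $26, price no longer covers variable cost at any output, so the firm shuts down: Q = 0.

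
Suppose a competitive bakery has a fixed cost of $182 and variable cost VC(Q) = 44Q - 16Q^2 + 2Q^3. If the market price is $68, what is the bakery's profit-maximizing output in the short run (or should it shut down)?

From TC, MC = TC'(Q) = 44 - 32Q + 6Q^2 and AVC = VC/Q = 44 - 16Q + 2Q^2.
The AVC parabola has its vertex at Q = 16/4 = 4, where AVC = 44 - 16·4 + 2·4^2 = $12.
P = $68 exceeds min AVC = $12, so the firm stays open.
P = MC gives -24 - 32Q + 6Q^2 = 0, with roots -2/3 and 6. Take the larger (rising MC): Q* = 6.
Check: AVC at Q = 6 is $20 ≤ P, so revenue covers variable cost.
Profit = P·Q − TC = 68·6 − 302 = $106.

Produce at Q = 6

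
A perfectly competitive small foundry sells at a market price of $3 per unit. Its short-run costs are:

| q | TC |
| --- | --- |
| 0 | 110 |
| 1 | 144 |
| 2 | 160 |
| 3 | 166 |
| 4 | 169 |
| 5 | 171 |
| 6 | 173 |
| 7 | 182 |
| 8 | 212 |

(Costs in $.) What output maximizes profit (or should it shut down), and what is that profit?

q = 0 (shut down); profit = -$110

Compute π = P·q − TC at each output: q=0: -110; q=1: -141; q=2: -154; q=3: -157; q=4: -157; q=5: -156; q=6: -155; q=7: -161; q=8: -188.
Profit is highest at q = 0. Equivalently, the lowest AVC in the table is 72/7 ≈ $10.29 at q = 7, and P = $3 falls below it — price never covers variable cost, so the firm shuts down and loses only its fixed cost.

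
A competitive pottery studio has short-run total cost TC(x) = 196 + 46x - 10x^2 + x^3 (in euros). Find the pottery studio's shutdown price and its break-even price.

Shutdown price = min AVC. AVC = 46 - 10x + x^2, with vertex at x = 5 and minimum €21.
ATC = 196/x + 46 - 10x + x^2. Setting dATC/dx = −196/x^2 − 10 + 2x = 0 gives x = 7 (since 2·7^3 − 10·7^2 = 196).
min ATC = 196/7 + 46 − 10·7 + 7^2 = €53. That is the break-even price.
Between these two prices the firm operates at a loss; above €53 it earns a profit.

Shutdown price = €21; break-even price = €53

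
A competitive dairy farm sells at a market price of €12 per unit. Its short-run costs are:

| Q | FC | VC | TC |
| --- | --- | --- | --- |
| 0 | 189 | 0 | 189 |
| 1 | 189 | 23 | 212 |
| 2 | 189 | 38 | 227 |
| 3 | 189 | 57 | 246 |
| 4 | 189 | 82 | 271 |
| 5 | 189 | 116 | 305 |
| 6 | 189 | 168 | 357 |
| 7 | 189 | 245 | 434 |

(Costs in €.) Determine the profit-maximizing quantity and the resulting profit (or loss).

Q = 0 (shut down); profit = -€189

Compute π = P·Q − TC at each output: Q=0: -189; Q=1: -200; Q=2: -203; Q=3: -210; Q=4: -223; Q=5: -245; Q=6: -285; Q=7: -350.
Profit is highest at Q = 0. Equivalently, the lowest AVC in the table is 38/2 ≈ €19 at Q = 2, and P = €12 falls below it — price never covers variable cost, so the firm shuts down and loses only its fixed cost.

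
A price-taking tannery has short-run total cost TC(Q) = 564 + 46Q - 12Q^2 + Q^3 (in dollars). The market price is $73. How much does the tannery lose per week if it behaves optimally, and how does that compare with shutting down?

Profit = -$78 at Q = 9

AVC = 46 - 12Q + Q^2; min AVC = $10 at Q = 6. Since P = $73 ≥ min AVC, the firm produces.
MC = 46 - 24Q + 3Q^2. Setting P = MC and taking the root on the rising branch gives Q* = 9.
TR = 73·9 = 657. TC = 564 + 171 = 735. Profit = 657 − 735 = -$78.
Shutting down would mean losing the fixed cost of $564, so operating at a loss of $78 is better by $486.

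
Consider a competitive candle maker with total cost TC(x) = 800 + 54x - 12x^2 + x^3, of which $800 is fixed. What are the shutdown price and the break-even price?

AVC = 54 - 12x + x^2; minimized at x = 6, giving min AVC = $18. That is the shutdown price.
ATC = 800/x + 54 - 12x + x^2. Setting dATC/dx = −800/x^2 − 12 + 2x = 0 gives x = 10 (since 2·10^3 − 12·10^2 = 800).
min ATC = 800/10 + 54 − 12·10 + 10^2 = $114. That is the break-even price.
Between these two prices the firm operates at a loss; above $114 it earns a profit.

Shutdown price = $18; break-even price = $114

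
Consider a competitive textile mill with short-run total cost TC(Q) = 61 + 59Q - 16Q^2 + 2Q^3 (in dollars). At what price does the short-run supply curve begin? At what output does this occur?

Short-run supply begins at min AVC. From VC = 59Q - 16Q^2 + 2Q^3, AVC = 59 - 16Q + 2Q^2.
dAVC/dQ = -16 + 4Q = 0 gives Q = 4. min AVC = 59 - 16·4 + 2·4^2 = 27.
So the shutdown price is $27.

$27 per unit, at Q = 4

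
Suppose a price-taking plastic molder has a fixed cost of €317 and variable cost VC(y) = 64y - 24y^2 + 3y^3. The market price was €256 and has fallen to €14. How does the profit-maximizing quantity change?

Output falls from 8 to 0 (the firm shuts down)

AVC = 64 - 24y + 3y^2, minimized at y = 4 where min AVC = €16. MC = 64 - 48y + 9y^2.
At P = €256 ≥ min AVC, set P = MC on the rising branch: y = 8.
At P = €14 < min AVC = €16, price no longer covers variable cost at any output, so the firm shuts down: y = 0.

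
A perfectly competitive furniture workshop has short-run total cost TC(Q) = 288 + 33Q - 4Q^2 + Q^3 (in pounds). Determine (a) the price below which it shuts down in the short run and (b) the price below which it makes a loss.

Shutdown price = £29; break-even price = £93

Shutdown price = min AVC. AVC = 33 - 4Q + Q^2, with vertex at Q = 2 and minimum £29.
ATC = 288/Q + 33 - 4Q + Q^2. Setting dATC/dQ = −288/Q^2 − 4 + 2Q = 0 gives Q = 6 (since 2·6^3 − 4·6^2 = 288).
min ATC = 288/6 + 33 − 4·6 + 6^2 = £93. That is the break-even price.
For £29 ≤ P < £93 the firm produces at a loss; below £29 it shuts down.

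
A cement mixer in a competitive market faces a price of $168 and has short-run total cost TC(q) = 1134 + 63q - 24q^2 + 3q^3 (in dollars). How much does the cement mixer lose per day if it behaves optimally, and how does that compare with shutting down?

Profit = -$252 at q = 7

AVC = 63 - 24q + 3q^2 has its minimum $15 at q = 4; price $168 clears that bar, so the firm operates.
MC = 63 - 48q + 9q^2. Setting P = MC and taking the root on the rising branch gives q* = 7.
TR = 168·7 = 1176. TC = 1134 + 294 = 1428. Profit = 1176 − 1428 = -$252.
By producing, the firm covers all variable cost plus $882 of fixed cost; shutting down would lose the full $1134.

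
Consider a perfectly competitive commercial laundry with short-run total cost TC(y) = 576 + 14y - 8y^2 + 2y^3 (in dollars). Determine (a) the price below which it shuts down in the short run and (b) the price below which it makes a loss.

Shutdown price = min AVC. AVC = 14 - 8y + 2y^2, with vertex at y = 2 and minimum $6.
ATC = 576/y + 14 - 8y + 2y^2. Setting dATC/dy = −576/y^2 − 8 + 4y = 0 gives y = 6 (since 4·6^3 − 8·6^2 = 576).
min ATC = 576/6 + 14 − 8·6 + 2·6^2 = $134. That is the break-even price.
For $6 ≤ P < $134 the firm produces at a loss; below $6 it shuts down.

Shutdown price = $6; break-even price = $134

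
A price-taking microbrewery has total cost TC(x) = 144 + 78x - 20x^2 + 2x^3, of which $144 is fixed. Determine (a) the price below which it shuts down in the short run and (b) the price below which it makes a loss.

Shutdown price = $28; break-even price = $54

AVC = 78 - 20x + 2x^2; minimized at x = 5, giving min AVC = $28. That is the shutdown price.
ATC = 144/x + 78 - 20x + 2x^2. Setting dATC/dx = −144/x^2 − 20 + 4x = 0 gives x = 6 (since 4·6^3 − 20·6^2 = 144).
min ATC = 144/6 + 78 − 20·6 + 2·6^2 = $54. That is the break-even price.
For $28 ≤ P < $54 the firm produces at a loss; below $28 it shuts down.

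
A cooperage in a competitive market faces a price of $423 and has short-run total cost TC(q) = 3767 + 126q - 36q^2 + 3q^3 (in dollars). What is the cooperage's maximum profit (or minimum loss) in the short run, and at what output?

AVC = 126 - 36q + 3q^2 has its minimum $18 at q = 6; price $423 clears that bar, so the firm operates.
With MC = 126 - 72q + 9q^2, P = MC on the upward-sloping part at q* = 11.
TR = 423·11 = 4653. TC = 3767 + 1023 = 4790. Profit = 4653 − 4790 = -$137.
Shutting down would mean losing the fixed cost of $3767, so operating at a loss of $137 is better by $3630.

Profit = -$137 at q = 11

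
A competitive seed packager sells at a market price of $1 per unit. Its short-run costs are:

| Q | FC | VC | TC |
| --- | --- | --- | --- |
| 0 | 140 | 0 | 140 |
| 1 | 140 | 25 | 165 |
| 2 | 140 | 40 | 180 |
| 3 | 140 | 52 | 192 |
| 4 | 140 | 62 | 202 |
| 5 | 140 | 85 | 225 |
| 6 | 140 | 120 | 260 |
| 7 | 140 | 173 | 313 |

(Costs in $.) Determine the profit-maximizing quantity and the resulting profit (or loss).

Q = 0 (shut down); profit = -$140

Compute π = P·Q − TC at each output: Q=0: -140; Q=1: -164; Q=2: -178; Q=3: -189; Q=4: -198; Q=5: -220; Q=6: -254; Q=7: -306.
Profit is highest at Q = 0. Equivalently, the lowest AVC in the table is 62/4 ≈ $15.50 at Q = 4, and P = $1 falls below it — price never covers variable cost, so the firm shuts down and loses only its fixed cost.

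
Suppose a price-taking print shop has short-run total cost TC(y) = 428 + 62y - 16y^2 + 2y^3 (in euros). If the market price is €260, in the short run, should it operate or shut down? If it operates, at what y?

Produce at y = 9

Variable cost is VC = 62y - 16y^2 + 2y^3, so AVC = VC/y = 62 - 16y + 2y^2 and MC = dTC/dy = 62 - 32y + 6y^2.
AVC hits its minimum where MC = AVC, at y = 4, giving min AVC = 62 - 16·4 + 2·4^2 = €30.
Since P = €260 ≥ min AVC = €30, price covers variable cost and the firm should produce.
Solving P = MC: -198 - 32y + 6y^2 = 0 ⇒ y = -11/3 or 9. On the upward-sloping branch, y* = 9.
Check: AVC at y = 9 is €80 ≤ P, so revenue covers variable cost.
Profit = P·y − TC = 260·9 − 1148 = €1192.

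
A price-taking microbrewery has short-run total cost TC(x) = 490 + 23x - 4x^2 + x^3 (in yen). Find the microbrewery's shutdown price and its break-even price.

Shutdown price = ¥19; break-even price = ¥114

AVC = 23 - 4x + x^2; minimized at x = 2, giving min AVC = ¥19. That is the shutdown price.
ATC = 490/x + 23 - 4x + x^2. Setting dATC/dx = −490/x^2 − 4 + 2x = 0 gives x = 7 (since 2·7^3 − 4·7^2 = 490).
min ATC = 490/7 + 23 − 4·7 + 7^2 = ¥114. That is the break-even price.
Between these two prices the firm operates at a loss; above ¥114 it earns a profit.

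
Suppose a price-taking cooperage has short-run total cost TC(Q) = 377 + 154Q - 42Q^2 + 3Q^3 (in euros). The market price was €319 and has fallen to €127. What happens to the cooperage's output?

AVC = 154 - 42Q + 3Q^2, minimized at Q = 7 where min AVC = €7. MC = 154 - 84Q + 9Q^2.
With P = €319 above the shutdown price, P = MC gives Q = 11.
At P = €127 ≥ min AVC, set P = MC: Q = 9. The firm stays open but cuts output.

Output falls from 11 to 9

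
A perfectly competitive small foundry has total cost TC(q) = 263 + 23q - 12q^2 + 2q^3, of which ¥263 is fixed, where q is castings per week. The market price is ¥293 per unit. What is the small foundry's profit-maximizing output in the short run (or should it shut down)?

Variable cost is VC = 23q - 12q^2 + 2q^3, so AVC = VC/q = 23 - 12q + 2q^2 and MC = dTC/dq = 23 - 24q + 6q^2.
The AVC parabola has its vertex at q = 12/4 = 3, where AVC = 23 - 12·3 + 2·3^2 = ¥5.
Because ¥293 ≥ ¥5, revenue can cover variable cost; the firm operates.
P = MC gives -270 - 24q + 6q^2 = 0, with roots -5 and 9. Take the larger (rising MC): q* = 9.
Check: AVC at q = 9 is ¥77 ≤ P, so revenue covers variable cost.
Profit = P·q − TC = 293·9 − 956 = ¥1681.

Produce at q = 9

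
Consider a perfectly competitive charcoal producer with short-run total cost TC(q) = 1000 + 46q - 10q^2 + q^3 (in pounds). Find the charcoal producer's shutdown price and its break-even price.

Shutdown price = £21; break-even price = £146

Shutdown price = min AVC. AVC = 46 - 10q + q^2, with vertex at q = 5 and minimum £21.
ATC = 1000/q + 46 - 10q + q^2. Setting dATC/dq = −1000/q^2 − 10 + 2q = 0 gives q = 10 (since 2·10^3 − 10·10^2 = 1000).
min ATC = 1000/10 + 46 − 10·10 + 10^2 = £146. That is the break-even price.
For £21 ≤ P < £146 the firm produces at a loss; below £21 it shuts down.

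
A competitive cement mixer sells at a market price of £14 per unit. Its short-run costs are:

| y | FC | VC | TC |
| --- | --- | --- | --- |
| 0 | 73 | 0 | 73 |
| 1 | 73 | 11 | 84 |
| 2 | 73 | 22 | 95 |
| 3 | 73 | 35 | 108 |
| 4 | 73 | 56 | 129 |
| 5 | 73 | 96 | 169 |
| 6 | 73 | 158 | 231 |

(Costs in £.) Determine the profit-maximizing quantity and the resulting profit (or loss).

y = 3; profit = -£66

Tabulate TR − TC: y=0: -73; y=1: -70; y=2: -67; y=3: -66; y=4: -73; y=5: -99; y=6: -147.
Profit is maximized at y = 3. AVC there is 35/3 = £11.67 ≤ P, so producing beats shutting down (which would give -£73).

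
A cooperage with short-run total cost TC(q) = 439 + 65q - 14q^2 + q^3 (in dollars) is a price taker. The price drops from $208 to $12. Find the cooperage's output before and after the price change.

AVC = 65 - 14q + q^2, minimized at q = 7 where min AVC = $16. MC = 65 - 28q + 3q^2.
With P = $208 above the shutdown price, P = MC gives q = 13.
At P = $12 < min AVC = $16, price no longer covers variable cost at any output, so the firm shuts down: q = 0.

Output falls from 13 to 0 (the firm shuts down)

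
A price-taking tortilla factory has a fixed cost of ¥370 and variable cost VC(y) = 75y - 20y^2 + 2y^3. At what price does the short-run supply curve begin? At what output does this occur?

¥25 per unit, at y = 5

The shutdown price is the minimum of AVC. VC = 75y - 20y^2 + 2y^3, so AVC = 75 - 20y + 2y^2.
At the minimum of AVC, MC = AVC. MC = 75 - 40y + 6y^2; setting MC = AVC gives 4y^2 - 20y = 0, so y = 5. min AVC = 25.
For P < ¥25 the firm produces nothing.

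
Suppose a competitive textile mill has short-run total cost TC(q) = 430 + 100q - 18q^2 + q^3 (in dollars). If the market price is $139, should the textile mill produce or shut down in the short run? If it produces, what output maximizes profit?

Produce at q = 13

Variable cost is VC = 100q - 18q^2 + q^3, so AVC = VC/q = 100 - 18q + q^2 and MC = dTC/dq = 100 - 36q + 3q^2.
AVC is minimized where dAVC/dq = -18 + 2q = 0, at q = 9; min AVC = 100 - 18·9 + 9^2 = $19.
P = $139 exceeds min AVC = $19, so the firm stays open.
Set P = MC: 139 = 100 - 36q + 3q^2 → -39 - 36q + 3q^2 = 0. The roots are q = -1 and q = 13; the profit-maximizing output is on the rising part of MC, so q* = 13.
Check: AVC at q = 13 is $35 ≤ P, so revenue covers variable cost.
Profit = P·q − TC = 139·13 − 885 = $922.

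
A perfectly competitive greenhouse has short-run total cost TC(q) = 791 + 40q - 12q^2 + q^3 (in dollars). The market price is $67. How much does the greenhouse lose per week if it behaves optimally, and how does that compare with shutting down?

AVC = 40 - 12q + q^2; min AVC = $4 at q = 6. Since P = $67 ≥ min AVC, the firm produces.
MC = 40 - 24q + 3q^2. Setting P = MC and taking the root on the rising branch gives q* = 9.
TR = 67·9 = 603. TC = 791 + 117 = 908. Profit = 603 − 908 = -$305.
That loss of $305 beats the $791 the firm would lose by shutting down; producing recovers $486 of fixed cost.

Profit = -$305 at q = 9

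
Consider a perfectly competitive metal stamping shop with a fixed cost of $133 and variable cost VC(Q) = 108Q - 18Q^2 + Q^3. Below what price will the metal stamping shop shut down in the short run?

$27 per unit

The firm shuts down when price falls below the minimum of average variable cost. AVC = VC/Q = 108 - 18Q + Q^2.
At the minimum of AVC, MC = AVC. MC = 108 - 36Q + 3Q^2; setting MC = AVC gives 2Q^2 - 18Q = 0, so Q = 9. min AVC = 27.
So the shutdown price is $27.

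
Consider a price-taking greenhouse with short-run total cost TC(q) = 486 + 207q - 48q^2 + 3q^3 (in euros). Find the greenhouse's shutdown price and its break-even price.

Shutdown price = €15; break-even price = €72

AVC = 207 - 48q + 3q^2; minimized at q = 8, giving min AVC = €15. That is the shutdown price.
ATC = 486/q + 207 - 48q + 3q^2. Setting dATC/dq = −486/q^2 − 48 + 6q = 0 gives q = 9 (since 6·9^3 − 48·9^2 = 486).
min ATC = 486/9 + 207 − 48·9 + 3·9^2 = €72. That is the break-even price.
For €15 ≤ P < €72 the firm produces at a loss; below €15 it shuts down.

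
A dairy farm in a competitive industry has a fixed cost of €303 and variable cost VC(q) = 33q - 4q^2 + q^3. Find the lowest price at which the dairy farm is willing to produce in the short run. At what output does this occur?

€29 per unit, at q = 2

The shutdown price is the minimum of AVC. VC = 33q - 4q^2 + q^3, so AVC = 33 - 4q + q^2.
At the minimum of AVC, MC = AVC. MC = 33 - 8q + 3q^2; setting MC = AVC gives 2q^2 - 4q = 0, so q = 2. min AVC = 29.
For P < €29 the firm produces nothing.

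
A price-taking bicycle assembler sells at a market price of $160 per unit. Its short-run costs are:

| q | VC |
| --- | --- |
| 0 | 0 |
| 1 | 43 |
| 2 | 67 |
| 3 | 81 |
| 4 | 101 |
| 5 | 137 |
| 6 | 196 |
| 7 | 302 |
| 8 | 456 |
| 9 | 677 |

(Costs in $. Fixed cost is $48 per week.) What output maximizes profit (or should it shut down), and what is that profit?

q = 8; profit = $776

Compute π = P·q − TC at each output: q=0: -48; q=1: 69; q=2: 205; q=3: 351; q=4: 491; q=5: 615; q=6: 716; q=7: 770; q=8: 776; q=9: 715.
Profit is maximized at q = 8. AVC there is 456/8 = $57 ≤ P, so producing beats shutting down (which would give -$48).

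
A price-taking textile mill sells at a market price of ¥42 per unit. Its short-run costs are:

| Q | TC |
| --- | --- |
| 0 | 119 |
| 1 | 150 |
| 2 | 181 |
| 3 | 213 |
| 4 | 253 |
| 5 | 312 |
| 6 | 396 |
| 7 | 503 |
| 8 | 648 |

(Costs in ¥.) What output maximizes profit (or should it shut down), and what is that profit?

Profit at each row (π = 42Q − TC): Q=0: -119; Q=1: -108; Q=2: -97; Q=3: -87; Q=4: -85; Q=5: -102; Q=6: -144; Q=7: -209; Q=8: -312.
Profit is maximized at Q = 4. AVC there is 134/4 = ¥33.50 ≤ P, so producing beats shutting down (which would give -¥119).

Q = 4; profit = -¥85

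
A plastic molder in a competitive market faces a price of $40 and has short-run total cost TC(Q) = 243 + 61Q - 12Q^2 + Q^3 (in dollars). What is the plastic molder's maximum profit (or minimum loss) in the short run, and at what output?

Profit = -$145 at Q = 7

AVC = 61 - 12Q + Q^2; min AVC = $25 at Q = 6. Since P = $40 ≥ min AVC, the firm produces.
With MC = 61 - 24Q + 3Q^2, P = MC on the upward-sloping part at Q* = 7.
TR = 40·7 = 280. TC = 243 + 182 = 425. Profit = 280 − 425 = -$145.
Shutting down would mean losing the fixed cost of $243, so operating at a loss of $145 is better by $98.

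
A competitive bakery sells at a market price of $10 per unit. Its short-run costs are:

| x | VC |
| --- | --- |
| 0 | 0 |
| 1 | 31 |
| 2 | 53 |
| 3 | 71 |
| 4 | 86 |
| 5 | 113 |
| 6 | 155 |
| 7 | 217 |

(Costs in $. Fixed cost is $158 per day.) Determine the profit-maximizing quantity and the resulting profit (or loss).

Compute π = P·x − TC at each output: x=0: -158; x=1: -179; x=2: -191; x=3: -199; x=4: -204; x=5: -221; x=6: -253; x=7: -305.
Profit is highest at x = 0. Equivalently, the lowest AVC in the table is 86/4 ≈ $21.50 at x = 4, and P = $10 falls below it — price never covers variable cost, so the firm shuts down and loses only its fixed cost.

x = 0 (shut down); profit = -$158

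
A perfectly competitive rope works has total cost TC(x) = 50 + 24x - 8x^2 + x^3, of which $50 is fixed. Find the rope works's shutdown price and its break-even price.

Shutdown price = $8; break-even price = $19

Shutdown price = min AVC. AVC = 24 - 8x + x^2, with vertex at x = 4 and minimum $8.
ATC = 50/x + 24 - 8x + x^2. Setting dATC/dx = −50/x^2 − 8 + 2x = 0 gives x = 5 (since 2·5^3 − 8·5^2 = 50).
min ATC = 50/5 + 24 − 8·5 + 5^2 = $19. That is the break-even price.
For $8 ≤ P < $19 the firm produces at a loss; below $8 it shuts down.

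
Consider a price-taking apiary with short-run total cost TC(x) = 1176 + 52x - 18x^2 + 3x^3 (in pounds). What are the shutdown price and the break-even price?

Shutdown price = £25; break-even price = £241

AVC = 52 - 18x + 3x^2; minimized at x = 3, giving min AVC = £25. That is the shutdown price.
ATC = 1176/x + 52 - 18x + 3x^2. Setting dATC/dx = −1176/x^2 − 18 + 6x = 0 gives x = 7 (since 6·7^3 − 18·7^2 = 1176).
min ATC = 1176/7 + 52 − 18·7 + 3·7^2 = £241. That is the break-even price.
Between these two prices the firm operates at a loss; above £241 it earns a profit.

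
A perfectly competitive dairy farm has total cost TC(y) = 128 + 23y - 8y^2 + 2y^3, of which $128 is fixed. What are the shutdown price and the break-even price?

Shutdown price = min AVC. AVC = 23 - 8y + 2y^2, with vertex at y = 2 and minimum $15.
ATC = 128/y + 23 - 8y + 2y^2. Setting dATC/dy = −128/y^2 − 8 + 4y = 0 gives y = 4 (since 4·4^3 − 8·4^2 = 128).
min ATC = 128/4 + 23 − 8·4 + 2·4^2 = $55. That is the break-even price.
For $15 ≤ P < $55 the firm produces at a loss; below $15 it shuts down.

Shutdown price = $15; break-even price = $55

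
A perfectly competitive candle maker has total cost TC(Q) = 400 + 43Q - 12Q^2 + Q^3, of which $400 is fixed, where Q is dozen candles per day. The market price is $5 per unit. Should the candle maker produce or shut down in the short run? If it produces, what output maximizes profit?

Shut down

From TC, MC = TC'(Q) = 43 - 24Q + 3Q^2 and AVC = VC/Q = 43 - 12Q + Q^2.
AVC hits its minimum where MC = AVC, at Q = 6, giving min AVC = 43 - 12·6 + 6^2 = $7.
With P < min AVC ($5 < $7), every unit sold adds to the loss.
The firm minimizes its loss by shutting down and losing only its fixed cost of $400.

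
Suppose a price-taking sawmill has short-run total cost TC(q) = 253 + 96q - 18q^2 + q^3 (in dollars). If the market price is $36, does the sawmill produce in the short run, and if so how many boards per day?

Produce at q = 10

Variable cost is VC = 96q - 18q^2 + q^3, so AVC = VC/q = 96 - 18q + q^2 and MC = dTC/dq = 96 - 36q + 3q^2.
AVC hits its minimum where MC = AVC, at q = 9, giving min AVC = 96 - 18·9 + 9^2 = $15.
Because $36 ≥ $15, revenue can cover variable cost; the firm operates.
P = MC gives 60 - 36q + 3q^2 = 0, with roots 2 and 10. Take the larger (rising MC): q* = 10.
Check: AVC at q = 10 is $16 ≤ P, so revenue covers variable cost.
Profit = P·q − TC = 36·10 − 413 = -$53, a loss, but smaller than the $253 fixed cost the firm would lose by shutting down.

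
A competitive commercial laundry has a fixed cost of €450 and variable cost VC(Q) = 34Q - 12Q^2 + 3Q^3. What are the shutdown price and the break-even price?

Shutdown price = €22; break-even price = €139

AVC = 34 - 12Q + 3Q^2; minimized at Q = 2, giving min AVC = €22. That is the shutdown price.
ATC = 450/Q + 34 - 12Q + 3Q^2. Setting dATC/dQ = −450/Q^2 − 12 + 6Q = 0 gives Q = 5 (since 6·5^3 − 12·5^2 = 450).
min ATC = 450/5 + 34 − 12·5 + 3·5^2 = €139. That is the break-even price.
For €22 ≤ P < €139 the firm produces at a loss; below €22 it shuts down.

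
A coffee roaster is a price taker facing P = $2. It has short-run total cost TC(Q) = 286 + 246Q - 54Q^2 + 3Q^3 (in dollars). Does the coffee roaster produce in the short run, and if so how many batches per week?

From TC, MC = TC'(Q) = 246 - 108Q + 9Q^2 and AVC = VC/Q = 246 - 54Q + 3Q^2.
AVC is minimized where dAVC/dQ = -54 + 6Q = 0, at Q = 9; min AVC = 246 - 54·9 + 3·9^2 = $3.
With P < min AVC ($2 < $3), every unit sold adds to the loss.
The firm minimizes its loss by shutting down and losing only its fixed cost of $286.

Shut down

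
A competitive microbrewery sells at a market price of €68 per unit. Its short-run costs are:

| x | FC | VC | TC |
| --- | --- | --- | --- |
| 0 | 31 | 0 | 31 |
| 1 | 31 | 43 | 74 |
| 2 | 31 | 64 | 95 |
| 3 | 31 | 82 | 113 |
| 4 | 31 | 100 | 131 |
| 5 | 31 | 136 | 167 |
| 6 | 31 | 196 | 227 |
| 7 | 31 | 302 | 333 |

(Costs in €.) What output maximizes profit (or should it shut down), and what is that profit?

x = 6; profit = €181

Compute π = P·x − TC at each output: x=0: -31; x=1: -6; x=2: 41; x=3: 91; x=4: 141; x=5: 173; x=6: 181; x=7: 143.
Profit is maximized at x = 6. AVC there is 196/6 = €32.67 ≤ P, so producing beats shutting down (which would give -€31).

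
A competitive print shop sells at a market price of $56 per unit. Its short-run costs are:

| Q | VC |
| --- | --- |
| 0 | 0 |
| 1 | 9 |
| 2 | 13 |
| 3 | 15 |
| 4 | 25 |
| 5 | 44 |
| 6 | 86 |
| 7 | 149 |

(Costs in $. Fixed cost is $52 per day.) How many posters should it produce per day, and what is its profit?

Tabulate TR − TC: Q=0: -52; Q=1: -5; Q=2: 47; Q=3: 101; Q=4: 147; Q=5: 184; Q=6: 198; Q=7: 191.
Profit is maximized at Q = 6. AVC there is 86/6 = $14.33 ≤ P, so producing beats shutting down (which would give -$52).

Q = 6; profit = $198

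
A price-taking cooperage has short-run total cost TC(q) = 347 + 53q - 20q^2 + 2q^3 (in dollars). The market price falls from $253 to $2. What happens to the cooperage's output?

Output falls from 10 to 0 (the firm shuts down)

AVC = 53 - 20q + 2q^2, minimized at q = 5 where min AVC = $3. MC = 53 - 40q + 6q^2.
With P = $253 above the shutdown price, P = MC gives q = 10.
At P = $2 < min AVC = $3, price no longer covers variable cost at any output, so the firm shuts down: q = 0.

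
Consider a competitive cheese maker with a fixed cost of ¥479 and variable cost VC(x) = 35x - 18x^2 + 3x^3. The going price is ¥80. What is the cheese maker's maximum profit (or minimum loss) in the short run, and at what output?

Profit = -¥179 at x = 5

AVC = 35 - 18x + 3x^2; min AVC = ¥8 at x = 3. Since P = ¥80 ≥ min AVC, the firm produces.
MC = 35 - 36x + 9x^2. Setting P = MC and taking the root on the rising branch gives x* = 5.
TR = 80·5 = 400. TC = 479 + 100 = 579. Profit = 400 − 579 = -¥179.
That loss of ¥179 beats the ¥479 the firm would lose by shutting down; producing recovers ¥300 of fixed cost.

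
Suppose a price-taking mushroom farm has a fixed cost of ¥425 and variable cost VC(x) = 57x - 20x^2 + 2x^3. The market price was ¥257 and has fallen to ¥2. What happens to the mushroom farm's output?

MC = 57 - 40x + 6x^2; the shutdown threshold is min AVC = ¥7 (at x = 5).
With P = ¥257 above the shutdown price, P = MC gives x = 10.
At P = ¥2 < min AVC = ¥7, price no longer covers variable cost at any output, so the firm shuts down: x = 0.

Output falls from 10 to 0 (the firm shuts down)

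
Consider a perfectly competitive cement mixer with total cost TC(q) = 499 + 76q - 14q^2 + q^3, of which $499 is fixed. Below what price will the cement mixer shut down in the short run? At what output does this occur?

The shutdown price is the minimum of AVC. VC = 76q - 14q^2 + q^3, so AVC = 76 - 14q + q^2.
dAVC/dq = -14 + 2q = 0 gives q = 7. min AVC = 76 - 14·7 + 7^2 = 27.
For P < $27 the firm produces nothing.

$27 per unit, at q = 7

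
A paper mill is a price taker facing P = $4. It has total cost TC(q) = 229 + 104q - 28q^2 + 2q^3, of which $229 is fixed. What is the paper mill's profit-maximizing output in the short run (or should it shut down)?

From TC, MC = TC'(q) = 104 - 56q + 6q^2 and AVC = VC/q = 104 - 28q + 2q^2.
The AVC parabola has its vertex at q = 28/4 = 7, where AVC = 104 - 28·7 + 2·7^2 = $6.
With P < min AVC ($4 < $6), every unit sold adds to the loss.
The firm minimizes its loss by shutting down and losing only its fixed cost of $229.

Shut down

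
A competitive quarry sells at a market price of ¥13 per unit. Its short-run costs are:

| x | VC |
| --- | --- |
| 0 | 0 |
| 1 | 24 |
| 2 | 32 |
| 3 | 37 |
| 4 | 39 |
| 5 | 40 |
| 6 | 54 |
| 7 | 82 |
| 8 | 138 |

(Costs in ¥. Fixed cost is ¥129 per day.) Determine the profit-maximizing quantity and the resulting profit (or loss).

Profit at each row (π = 13x − TC): x=0: -129; x=1: -140; x=2: -135; x=3: -127; x=4: -116; x=5: -104; x=6: -105; x=7: -120; x=8: -163.
Profit is maximized at x = 5. AVC there is 40/5 = ¥8 ≤ P, so producing beats shutting down (which would give -¥129).

x = 5; profit = -¥104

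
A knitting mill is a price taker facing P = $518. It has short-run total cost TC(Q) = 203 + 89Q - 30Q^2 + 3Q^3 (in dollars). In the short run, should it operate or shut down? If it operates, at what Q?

Strip out fixed cost: VC = 89Q - 30Q^2 + 3Q^3. Then AVC = 89 - 30Q + 3Q^2 and MC = 89 - 60Q + 9Q^2.
AVC is minimized where dAVC/dQ = -30 + 6Q = 0, at Q = 5; min AVC = 89 - 30·5 + 3·5^2 = $14.
P = $518 exceeds min AVC = $14, so the firm stays open.
Solving P = MC: -429 - 60Q + 9Q^2 = 0 ⇒ Q = -13/3 or 11. On the upward-sloping branch, Q* = 11.
Check: AVC at Q = 11 is $122 ≤ P, so revenue covers variable cost.
Profit = P·Q − TC = 518·11 − 1545 = $4153.

Produce at Q = 11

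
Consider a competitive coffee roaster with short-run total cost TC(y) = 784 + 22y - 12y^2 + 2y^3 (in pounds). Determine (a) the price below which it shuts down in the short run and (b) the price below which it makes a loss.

AVC = 22 - 12y + 2y^2; minimized at y = 3, giving min AVC = £4. That is the shutdown price.
ATC = 784/y + 22 - 12y + 2y^2. Setting dATC/dy = −784/y^2 − 12 + 4y = 0 gives y = 7 (since 4·7^3 − 12·7^2 = 784).
min ATC = 784/7 + 22 − 12·7 + 2·7^2 = £148. That is the break-even price.
Between these two prices the firm operates at a loss; above £148 it earns a profit.

Shutdown price = £4; break-even price = £148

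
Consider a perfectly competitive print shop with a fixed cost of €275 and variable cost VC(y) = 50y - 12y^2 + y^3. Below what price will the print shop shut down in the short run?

€14 per unit

The firm shuts down when price falls below the minimum of average variable cost. AVC = VC/y = 50 - 12y + y^2.
At the minimum of AVC, MC = AVC. MC = 50 - 24y + 3y^2; setting MC = AVC gives 2y^2 - 12y = 0, so y = 6. min AVC = 14.
The firm shuts down for any P below €14.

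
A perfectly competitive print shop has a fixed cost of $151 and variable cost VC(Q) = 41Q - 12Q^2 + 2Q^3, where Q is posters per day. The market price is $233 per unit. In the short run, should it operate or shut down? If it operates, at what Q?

Produce at Q = 8

From TC, MC = TC'(Q) = 41 - 24Q + 6Q^2 and AVC = VC/Q = 41 - 12Q + 2Q^2.
AVC hits its minimum where MC = AVC, at Q = 3, giving min AVC = 41 - 12·3 + 2·3^2 = $23.
Since P = $233 ≥ min AVC = $23, price covers variable cost and the firm should produce.
Set P = MC: 233 = 41 - 24Q + 6Q^2 → -192 - 24Q + 6Q^2 = 0. The roots are Q = -4 and Q = 8; the profit-maximizing output is on the rising part of MC, so Q* = 8.
Check: AVC at Q = 8 is $73 ≤ P, so revenue covers variable cost.
Profit = P·Q − TC = 233·8 − 735 = $1129.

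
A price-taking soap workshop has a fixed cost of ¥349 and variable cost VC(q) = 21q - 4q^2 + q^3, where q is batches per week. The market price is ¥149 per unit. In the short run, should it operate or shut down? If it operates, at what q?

Produce at q = 8

Strip out fixed cost: VC = 21q - 4q^2 + q^3. Then AVC = 21 - 4q + q^2 and MC = 21 - 8q + 3q^2.
The AVC parabola has its vertex at q = 4/2 = 2, where AVC = 21 - 4·2 + 2^2 = ¥17.
P = ¥149 exceeds min AVC = ¥17, so the firm stays open.
Set P = MC: 149 = 21 - 8q + 3q^2 → -128 - 8q + 3q^2 = 0. The roots are q = -16/3 and q = 8; the profit-maximizing output is on the rising part of MC, so q* = 8.
Check: AVC at q = 8 is ¥53 ≤ P, so revenue covers variable cost.
Profit = P·q − TC = 149·8 − 773 = ¥419.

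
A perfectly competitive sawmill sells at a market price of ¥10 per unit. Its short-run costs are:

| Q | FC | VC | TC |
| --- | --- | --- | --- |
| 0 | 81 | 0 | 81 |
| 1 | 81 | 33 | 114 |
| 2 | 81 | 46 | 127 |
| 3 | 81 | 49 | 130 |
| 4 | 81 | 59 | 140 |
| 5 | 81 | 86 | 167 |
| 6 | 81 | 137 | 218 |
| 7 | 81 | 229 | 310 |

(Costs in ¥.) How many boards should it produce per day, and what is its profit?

Compute π = P·Q − TC at each output: Q=0: -81; Q=1: -104; Q=2: -107; Q=3: -100; Q=4: -100; Q=5: -117; Q=6: -158; Q=7: -240.
Profit is highest at Q = 0. Equivalently, the lowest AVC in the table is 59/4 ≈ ¥14.75 at Q = 4, and P = ¥10 falls below it — price never covers variable cost, so the firm shuts down and loses only its fixed cost.

Q = 0 (shut down); profit = -¥81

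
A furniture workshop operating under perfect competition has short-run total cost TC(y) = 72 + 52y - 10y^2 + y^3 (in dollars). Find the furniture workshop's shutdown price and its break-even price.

AVC = 52 - 10y + y^2; minimized at y = 5, giving min AVC = $27. That is the shutdown price.
ATC = 72/y + 52 - 10y + y^2. Setting dATC/dy = −72/y^2 − 10 + 2y = 0 gives y = 6 (since 2·6^3 − 10·6^2 = 72).
min ATC = 72/6 + 52 − 10·6 + 6^2 = $40. That is the break-even price.
For $27 ≤ P < $40 the firm produces at a loss; below $27 it shuts down.

Shutdown price = $27; break-even price = $40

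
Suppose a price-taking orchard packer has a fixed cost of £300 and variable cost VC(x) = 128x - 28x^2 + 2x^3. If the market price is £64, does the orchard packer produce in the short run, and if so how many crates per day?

Produce at x = 8

Variable cost is VC = 128x - 28x^2 + 2x^3, so AVC = VC/x = 128 - 28x + 2x^2 and MC = dTC/dx = 128 - 56x + 6x^2.
AVC hits its minimum where MC = AVC, at x = 7, giving min AVC = 128 - 28·7 + 2·7^2 = £30.
Because £64 ≥ £30, revenue can cover variable cost; the firm operates.
P = MC gives 64 - 56x + 6x^2 = 0, with roots 4/3 and 8. Take the larger (rising MC): x* = 8.
Check: AVC at x = 8 is £32 ≤ P, so revenue covers variable cost.
Profit = P·x − TC = 64·8 − 556 = -£44, a loss, but smaller than the £300 fixed cost the firm would lose by shutting down.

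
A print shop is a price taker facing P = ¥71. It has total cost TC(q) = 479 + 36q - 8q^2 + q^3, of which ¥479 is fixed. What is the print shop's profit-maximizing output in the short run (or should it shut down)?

Produce at q = 7

From TC, MC = TC'(q) = 36 - 16q + 3q^2 and AVC = VC/q = 36 - 8q + q^2.
AVC hits its minimum where MC = AVC, at q = 4, giving min AVC = 36 - 8·4 + 4^2 = ¥20.
P = ¥71 exceeds min AVC = ¥20, so the firm stays open.
Set P = MC: 71 = 36 - 16q + 3q^2 → -35 - 16q + 3q^2 = 0. The roots are q = -5/3 and q = 7; the profit-maximizing output is on the rising part of MC, so q* = 7.
Check: AVC at q = 7 is ¥29 ≤ P, so revenue covers variable cost.
Profit = P·q − TC = 71·7 − 682 = -¥185, a loss, but smaller than the ¥479 fixed cost the firm would lose by shutting down.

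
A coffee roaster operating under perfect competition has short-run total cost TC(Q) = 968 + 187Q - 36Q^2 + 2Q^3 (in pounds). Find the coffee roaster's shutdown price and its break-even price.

Shutdown price = £25; break-even price = £121

AVC = 187 - 36Q + 2Q^2; minimized at Q = 9, giving min AVC = £25. That is the shutdown price.
ATC = 968/Q + 187 - 36Q + 2Q^2. Setting dATC/dQ = −968/Q^2 − 36 + 4Q = 0 gives Q = 11 (since 4·11^3 − 36·11^2 = 968).
min ATC = 968/11 + 187 − 36·11 + 2·11^2 = £121. That is the break-even price.
For £25 ≤ P < £121 the firm produces at a loss; below £25 it shuts down.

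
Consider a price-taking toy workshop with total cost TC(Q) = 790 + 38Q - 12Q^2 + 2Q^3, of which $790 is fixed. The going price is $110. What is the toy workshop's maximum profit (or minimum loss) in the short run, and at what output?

Profit = -$358 at Q = 6

AVC = 38 - 12Q + 2Q^2 has its minimum $20 at Q = 3; price $110 clears that bar, so the firm operates.
MC = 38 - 24Q + 6Q^2. Setting P = MC and taking the root on the rising branch gives Q* = 6.
TR = 110·6 = 660. TC = 790 + 228 = 1018. Profit = 660 − 1018 = -$358.
By producing, the firm covers all variable cost plus $432 of fixed cost; shutting down would lose the full $790.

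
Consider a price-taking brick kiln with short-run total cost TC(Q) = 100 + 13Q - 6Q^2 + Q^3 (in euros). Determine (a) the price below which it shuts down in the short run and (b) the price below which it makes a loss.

Shutdown price = €4; break-even price = €28

AVC = 13 - 6Q + Q^2; minimized at Q = 3, giving min AVC = €4. That is the shutdown price.
ATC = 100/Q + 13 - 6Q + Q^2. Setting dATC/dQ = −100/Q^2 − 6 + 2Q = 0 gives Q = 5 (since 2·5^3 − 6·5^2 = 100).
min ATC = 100/5 + 13 − 6·5 + 5^2 = €28. That is the break-even price.
For €4 ≤ P < €28 the firm produces at a loss; below €4 it shuts down.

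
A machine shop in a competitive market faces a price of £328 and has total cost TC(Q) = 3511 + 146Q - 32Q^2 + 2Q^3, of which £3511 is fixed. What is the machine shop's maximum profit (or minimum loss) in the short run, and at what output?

AVC = 146 - 32Q + 2Q^2; min AVC = £18 at Q = 8. Since P = £328 ≥ min AVC, the firm produces.
MC = 146 - 64Q + 6Q^2. Setting P = MC and taking the root on the rising branch gives Q* = 13.
TR = 328·13 = 4264. TC = 3511 + 884 = 4395. Profit = 4264 − 4395 = -£131.
By producing, the firm covers all variable cost plus £3380 of fixed cost; shutting down would lose the full £3511.

Profit = -£131 at Q = 13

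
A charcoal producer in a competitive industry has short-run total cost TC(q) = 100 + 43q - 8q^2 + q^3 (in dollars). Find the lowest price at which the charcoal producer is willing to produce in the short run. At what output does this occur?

The shutdown price is the minimum of AVC. VC = 43q - 8q^2 + q^3, so AVC = 43 - 8q + q^2.
dAVC/dq = -8 + 2q = 0 gives q = 4. min AVC = 43 - 8·4 + 4^2 = 27.
So the shutdown price is $27.

$27 per unit, at q = 4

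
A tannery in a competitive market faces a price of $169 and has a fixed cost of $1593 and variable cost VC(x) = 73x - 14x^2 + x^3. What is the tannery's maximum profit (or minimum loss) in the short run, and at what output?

AVC = 73 - 14x + x^2; min AVC = $24 at x = 7. Since P = $169 ≥ min AVC, the firm produces.
With MC = 73 - 28x + 3x^2, P = MC on the upward-sloping part at x* = 12.
TR = 169·12 = 2028. TC = 1593 + 588 = 2181. Profit = 2028 − 2181 = -$153.
By producing, the firm covers all variable cost plus $1440 of fixed cost; shutting down would lose the full $1593.

Profit = -$153 at x = 12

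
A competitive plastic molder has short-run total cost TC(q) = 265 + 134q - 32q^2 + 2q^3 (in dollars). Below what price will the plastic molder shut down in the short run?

$6 per unit

The firm shuts down when price falls below the minimum of average variable cost. AVC = VC/q = 134 - 32q + 2q^2.
At the minimum of AVC, MC = AVC. MC = 134 - 64q + 6q^2; setting MC = AVC gives 4q^2 - 32q = 0, so q = 8. min AVC = 6.
So the shutdown price is $6.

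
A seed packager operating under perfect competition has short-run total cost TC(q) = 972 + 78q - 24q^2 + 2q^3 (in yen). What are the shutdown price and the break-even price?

Shutdown price = min AVC. AVC = 78 - 24q + 2q^2, with vertex at q = 6 and minimum ¥6.
ATC = 972/q + 78 - 24q + 2q^2. Setting dATC/dq = −972/q^2 − 24 + 4q = 0 gives q = 9 (since 4·9^3 − 24·9^2 = 972).
min ATC = 972/9 + 78 − 24·9 + 2·9^2 = ¥132. That is the break-even price.
Between these two prices the firm operates at a loss; above ¥132 it earns a profit.

Shutdown price = ¥6; break-even price = ¥132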